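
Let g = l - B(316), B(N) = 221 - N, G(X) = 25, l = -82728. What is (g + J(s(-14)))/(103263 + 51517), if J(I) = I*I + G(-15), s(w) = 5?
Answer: -82583/154780 ≈ -0.53355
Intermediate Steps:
J(I) = 25 + I² (J(I) = I*I + 25 = I² + 25 = 25 + I²)
g = -82633 (g = -82728 - (221 - 1*316) = -82728 - (221 - 316) = -82728 - 1*(-95) = -82728 + 95 = -82633)
(g + J(s(-14)))/(103263 + 51517) = (-82633 + (25 + 5²))/(103263 + 51517) = (-82633 + (25 + 25))/154780 = (-82633 + 50)*(1/154780) = -82583*1/154780 = -82583/154780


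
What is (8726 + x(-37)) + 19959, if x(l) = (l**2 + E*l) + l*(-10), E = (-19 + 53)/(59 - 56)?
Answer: 90014/3 ≈ 30005.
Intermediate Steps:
E = 34/3 ≈ 11.333
x(l) = l**2 + 4*l/3 (x(l) = (l**2 + 34*l/3) + l*(-10) = (l**2 + 34*l/3) - 10*l = l**2 + 4*l/3)
(8726 + x(-37)) + 19959 = (8726 + (1/3)*(-37)*(4 + 3*(-37))) + 19959 = (8726 + (1/3)*(-37)*(4 - 111)) + 19959 = (8726 + (1/3)*(-37)*(-107)) + 19959 = (8726 + 3959/3) + 19959 = 30137/3 + 19959 = 90014/3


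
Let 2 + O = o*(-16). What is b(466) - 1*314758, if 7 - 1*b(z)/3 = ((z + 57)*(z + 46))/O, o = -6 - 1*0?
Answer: -15194303/47 ≈ -3.2328e+5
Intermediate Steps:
o = -6 (o = -6 + 0 = -6)
O = 94 (O = -2 - 6*(-16) = -2 + 96 = 94)
b(z) = 21 - 3*(46 + z)*(57 + z)/94 (b(z) = 21 - 3*(z + 57)*(z + 46)/94 = 21 - 3*(57 + z)*(46 + z)/94 = 21 - 3*(46 + z)*(57 + z)/94)
b(466) - 1*314758 = (-2946/47 - 309/94*466 - 3/94*466²) - 1*314758 = (-2946/47 - 71997/47 - 3/94*217156) - 314758 = (-2946/47 - 71997/47 - 325734/47) - 314758 = -400677/47 - 314758 = -15194303/47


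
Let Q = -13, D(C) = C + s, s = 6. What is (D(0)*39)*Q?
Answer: -3042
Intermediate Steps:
D(C) = 6 + C (D(C) = C + 6 = 6 + C)
(D(0)*39)*Q = ((6 + 0)*39)*(-13) = (6*39)*(-13) = 234*(-13) = -3042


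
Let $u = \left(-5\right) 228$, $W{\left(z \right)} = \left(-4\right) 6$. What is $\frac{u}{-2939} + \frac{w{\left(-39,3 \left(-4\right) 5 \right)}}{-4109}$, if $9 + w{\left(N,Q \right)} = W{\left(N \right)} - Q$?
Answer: $\frac{4604907}{12076351} \approx 0.38132$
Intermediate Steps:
$W{\left(z \right)} = -24$
$w{\left(N,Q \right)} = -33 - Q$ ($w{\left(N,Q \right)} = -9 - \left(24 + Q\right) = -33 - Q$)
$u = -1140$
$\frac{u}{-2939} + \frac{w{\left(-39,3 \left(-4\right) 5 \right)}}{-4109} = - \frac{1140}{-2939} + \frac{-33 - 3 \left(-4\right) 5}{-4109} = \left(-1140\right) \left(- \frac{1}{2939}\right) + \left(-33 - \left(-12\right) 5\right) \left(- \frac{1}{4109}\right) = \frac{1140}{2939} + \left(-33 - -60\right) \left(- \frac{1}{4109}\right) = \frac{1140}{2939} + \left(-33 + 60\right) \left(- \frac{1}{4109}\right) = \frac{1140}{2939} + 27 \left(- \frac{1}{4109}\right) = \frac{1140}{2939} - \frac{27}{4109} = \frac{4604907}{12076351}$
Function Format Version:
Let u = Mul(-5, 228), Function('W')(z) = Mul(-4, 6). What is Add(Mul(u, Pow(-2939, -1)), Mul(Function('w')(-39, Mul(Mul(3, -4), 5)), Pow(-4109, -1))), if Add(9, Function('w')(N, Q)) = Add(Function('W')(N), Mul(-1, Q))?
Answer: Rational(4604907, 12076351) ≈ 0.38132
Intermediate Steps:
Function('W')(z) = -24
Function('w')(N, Q) = Add(-33, Mul(-1, Q)) (Function('w')(N, Q) = Add(-9, Add(-24, Mul(-1, Q))) = Add(-33, Mul(-1, Q)))
u = -1140
Add(Mul(u, Pow(-2939, -1)), Mul(Function('w')(-39, Mul(Mul(3, -4), 5)), Pow(-4109, -1))) = Add(Mul(-1140, Pow(-2939, -1)), Mul(Add(-33, Mul(-1, Mul(Mul(3, -4), 5))), Pow(-4109, -1))) = Add(Mul(-1140, Rational(-1, 2939)), Mul(Add(-33, Mul(-1, Mul(-12, 5))), Rational(-1, 4109))) = Add(Rational(1140, 2939), Mul(Add(-33, Mul(-1, -60)), Rational(-1, 4109))) = Add(Rational(1140, 2939), Mul(Add(-33, 60), Rational(-1, 4109))) = Add(Rational(1140, 2939), Mul(27, Rational(-1, 4109))) = Add(Rational(1140, 2939), Rational(-27, 4109)) = Rational(4604907, 12076351)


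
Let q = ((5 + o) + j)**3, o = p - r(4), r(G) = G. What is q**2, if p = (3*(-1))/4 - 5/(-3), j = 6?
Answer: 735091890625/2985984 ≈ 2.4618e+5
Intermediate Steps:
p = 11/12 (p = -3*1/4 - 5*(-1/3) = -3/4 + 5/3 = 11/12 ≈ 0.91667)
o = -37/12 (o = 11/12 - 1*4 = 11/12 - 4 = -37/12 ≈ -3.0833)
q = 857375/1728 (q = ((5 - 37/12) + 6)**3 = (23/12 + 6)**3 = (95/12)**3 = 857375/1728 ≈ 496.17)
q**2 = (857375/1728)**2 = 735091890625/2985984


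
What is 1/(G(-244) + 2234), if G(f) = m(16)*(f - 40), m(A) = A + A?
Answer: -1/6854 ≈ -0.00014590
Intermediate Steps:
m(A) = 2*A
G(f) = -1280 + 32*f (G(f) = (2*16)*(f - 40) = 32*(-40 + f) = -1280 + 32*f)
1/(G(-244) + 2234) = 1/((-1280 + 32*(-244)) + 2234) = 1/((-1280 - 7808) + 2234) = 1/(-9088 + 2234) = 1/(-6854) = -1/6854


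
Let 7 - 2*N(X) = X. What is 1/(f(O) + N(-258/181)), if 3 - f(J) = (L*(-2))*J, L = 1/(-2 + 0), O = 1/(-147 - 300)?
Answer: 161814/1167479 ≈ 0.13860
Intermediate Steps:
N(X) = 7/2 - X/2
O = -1/447 (O = 1/(-447) = -1/447 ≈ -0.0022371)
L = -½ (L = 1/(-2) = -½ ≈ -0.50000)
f(J) = 3 - J (f(J) = 3 - (-½*(-2))*J = 3 - J)
1/(f(O) + N(-258/181)) = 1/((3 - 1*(-1/447)) + (7/2 - (-129)/181)) = 1/((3 + 1/447) + (7/2 - (-129)/181)) = 1/(1342/447 + (7/2 - ½*(-258/181))) = 1/(1342/447 + (7/2 + 129/181)) = 1/(1342/447 + 1525/362) = 1/(1167479/161814) = 161814/1167479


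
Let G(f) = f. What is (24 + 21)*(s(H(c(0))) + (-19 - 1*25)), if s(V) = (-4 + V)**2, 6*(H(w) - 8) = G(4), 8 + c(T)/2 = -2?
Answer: -1000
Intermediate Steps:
c(T) = -20 (c(T) = -16 + 2*(-2) = -16 - 4 = -20)
H(w) = 26/3 (H(w) = 8 + (1/6)*4 = 8 + 2/3 = 26/3)
(24 + 21)*(s(H(c(0))) + (-19 - 1*25)) = (24 + 21)*((-4 + 26/3)**2 + (-19 - 1*25)) = 45*((14/3)**2 + (-19 - 25)) = 45*(196/9 - 44) = 45*(-200/9) = -1000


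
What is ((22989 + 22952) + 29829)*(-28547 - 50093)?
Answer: -5958552800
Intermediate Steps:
((22989 + 22952) + 29829)*(-28547 - 50093) = (45941 + 29829)*(-78640) = 75770*(-78640) = -5958552800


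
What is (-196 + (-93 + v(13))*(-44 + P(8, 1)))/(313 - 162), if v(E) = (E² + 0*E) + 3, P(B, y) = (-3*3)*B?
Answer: -9360/151 ≈ -61.987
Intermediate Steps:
P(B, y) = -9*B
v(E) = 3 + E² (v(E) = (E² + 0) + 3 = E² + 3 = 3 + E²)
(-196 + (-93 + v(13))*(-44 + P(8, 1)))/(313 - 162) = (-196 + (-93 + (3 + 13²))*(-44 - 9*8))/(313 - 162) = (-196 + (-93 + (3 + 169))*(-44 - 72))/151 = (-196 + (-93 + 172)*(-116))*(1/151) = (-196 + 79*(-116))*(1/151) = (-196 - 9164)*(1/151) = -9360*1/151 = -9360/151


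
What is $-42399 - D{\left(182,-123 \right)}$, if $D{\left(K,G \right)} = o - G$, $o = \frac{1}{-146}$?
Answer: $- \frac{6208211}{146} \approx -42522.0$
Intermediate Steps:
$o = - \frac{1}{146} \approx -0.0068493$
$D{\left(K,G \right)} = - \frac{1}{146} - G$
$-42399 - D{\left(182,-123 \right)} = -42399 - \left(- \frac{1}{146} - -123\right) = -42399 - \left(- \frac{1}{146} + 123\right) = -42399 - \frac{17957}{146} = - \frac{6208211}{146}$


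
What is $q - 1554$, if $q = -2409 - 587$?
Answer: $-4550$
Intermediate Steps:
$q = -2996$
$q - 1554 = -2996 - 1554 = -4550$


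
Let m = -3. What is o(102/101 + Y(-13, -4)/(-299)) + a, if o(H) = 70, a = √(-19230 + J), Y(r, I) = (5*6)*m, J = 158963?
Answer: 70 + √139733 ≈ 443.81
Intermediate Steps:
Y(r, I) = -90 (Y(r, I) = (5*6)*(-3) = 30*(-3) = -90)
a = √139733 (a = √(-19230 + 158963) = √139733 ≈ 373.81)
o(102/101 + Y(-13, -4)/(-299)) + a = 70 + √139733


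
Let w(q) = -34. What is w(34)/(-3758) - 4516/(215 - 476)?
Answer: 8490001/490419 ≈ 17.312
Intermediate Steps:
w(34)/(-3758) - 4516/(215 - 476) = -34/(-3758) - 4516/(215 - 476) = -34*(-1/3758) - 4516/(-261) = 17/1879 - 4516*(-1/261) = 17/1879 + 4516/261 = 8490001/490419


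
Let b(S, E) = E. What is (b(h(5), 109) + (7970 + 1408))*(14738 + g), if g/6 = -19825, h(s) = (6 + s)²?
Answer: -988659244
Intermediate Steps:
g = -118950 (g = 6*(-19825) = -118950)
(b(h(5), 109) + (7970 + 1408))*(14738 + g) = (109 + (7970 + 1408))*(14738 - 118950) = (109 + 9378)*(-104212) = 9487*(-104212) = -988659244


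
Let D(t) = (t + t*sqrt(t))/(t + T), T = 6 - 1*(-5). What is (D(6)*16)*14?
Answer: 1344/17 + 1344*sqrt(6)/17 ≈ 272.71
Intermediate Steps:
T = 11 (T = 6 + 5 = 11)
D(t) = (t + t**(3/2))/(11 + t) (D(t) = (t + t*sqrt(t))/(t + 11) = (t + t**(3/2))/(11 + t))
(D(6)*16)*14 = (((6 + 6**(3/2))/(11 + 6))*16)*14 = (((6 + 6*sqrt(6))/17)*16)*14 = ((6/17 + 6*sqrt(6)/17)*16)*14 = (96/17 + 96*sqrt(6)/17)*14 = 1344/17 + 1344*sqrt(6)/17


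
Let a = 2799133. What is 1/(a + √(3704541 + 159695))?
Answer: 2799133/7835141687453 - 2*√966059/7835141687453 ≈ 3.5700e-7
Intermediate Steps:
1/(a + √(3704541 + 159695)) = 1/(2799133 + √(3704541 + 159695)) = 1/(2799133 + √3864236) = 1/(2799133 + 2*√966059)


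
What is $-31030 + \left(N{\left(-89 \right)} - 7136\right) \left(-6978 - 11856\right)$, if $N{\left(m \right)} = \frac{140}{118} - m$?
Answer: $\frac{7827519532}{59} \approx 1.3267 \cdot 10^{8}$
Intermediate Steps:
$N{\left(m \right)} = \frac{70}{59} - m$ ($N{\left(m \right)} = 140 \cdot \frac{1}{118} - m = \frac{70}{59} - m$)
$-31030 + \left(N{\left(-89 \right)} - 7136\right) \left(-6978 - 11856\right) = -31030 + \left(\left(\frac{70}{59} - -89\right) - 7136\right) \left(-6978 - 11856\right) = -31030 + \left(\left(\frac{70}{59} + 89\right) - 7136\right) \left(-18834\right) = -31030 + \left(\frac{5321}{59} - 7136\right) \left(-18834\right) = -31030 - - \frac{7829350302}{59} = -31030 + \frac{7829350302}{59} = \frac{7827519532}{59}$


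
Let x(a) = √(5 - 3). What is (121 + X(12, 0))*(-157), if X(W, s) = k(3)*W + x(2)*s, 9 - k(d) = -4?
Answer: -43489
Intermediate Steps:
k(d) = 13 (k(d) = 9 - 1*(-4) = 9 + 4 = 13)
x(a) = √2
X(W, s) = 13*W + s*√2 (X(W, s) = 13*W + √2*s = 13*W + s*√2)
(121 + X(12, 0))*(-157) = (121 + (13*12 + 0*√2))*(-157) = (121 + (156 + 0))*(-157) = (121 + 156)*(-157) = 277*(-157) = -43489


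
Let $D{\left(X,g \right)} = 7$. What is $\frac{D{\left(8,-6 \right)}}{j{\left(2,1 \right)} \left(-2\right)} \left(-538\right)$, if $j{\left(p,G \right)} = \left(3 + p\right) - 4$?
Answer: $1883$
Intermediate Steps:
$j{\left(p,G \right)} = -1 + p$
$\frac{D{\left(8,-6 \right)}}{j{\left(2,1 \right)} \left(-2\right)} \left(-538\right) = \frac{7}{\left(-1 + 2\right) \left(-2\right)} \left(-538\right) = \frac{7}{1 \left(-2\right)} \left(-538\right) = \frac{7}{-2} \left(-538\right) = 7 \left(- \frac{1}{2}\right) \left(-538\right) = \left(- \frac{7}{2}\right) \left(-538\right) = 1883$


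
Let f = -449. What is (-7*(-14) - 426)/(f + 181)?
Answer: 82/67 ≈ 1.2239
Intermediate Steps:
(-7*(-14) - 426)/(f + 181) = (-7*(-14) - 426)/(-449 + 181) = (98 - 426)/(-268) = -328*(-1/268) = 82/67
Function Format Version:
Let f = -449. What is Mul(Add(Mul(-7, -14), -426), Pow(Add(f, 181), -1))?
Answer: Rational(82, 67) ≈ 1.2239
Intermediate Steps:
Mul(Add(Mul(-7, -14), -426), Pow(Add(f, 181), -1)) = Mul(Add(Mul(-7, -14), -426), Pow(Add(-449, 181), -1)) = Mul(Add(98, -426), Pow(-268, -1)) = Mul(-328, Rational(-1, 268)) = Rational(82, 67)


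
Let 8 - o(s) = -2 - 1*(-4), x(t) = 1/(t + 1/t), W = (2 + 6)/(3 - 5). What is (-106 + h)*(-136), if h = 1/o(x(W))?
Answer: 43180/3 ≈ 14393.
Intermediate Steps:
W = -4 (W = 8/(-2) = 8*(-½) = -4)
x(t) = 1/(t + 1/t)
o(s) = 6 (o(s) = 8 - (-2 - 1*(-4)) = 8 - (-2 + 4) = 8 - 1*2 = 8 - 2 = 6)
h = ⅙ (h = 1/6 = ⅙ ≈ 0.16667)
(-106 + h)*(-136) = (-106 + ⅙)*(-136) = -635/6*(-136) = 43180/3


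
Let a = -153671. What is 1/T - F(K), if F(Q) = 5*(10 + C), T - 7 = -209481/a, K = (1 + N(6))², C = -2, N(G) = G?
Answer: -51253449/1285178 ≈ -39.880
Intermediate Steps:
K = 49 (K = (1 + 6)² = 7² = 49)
T = 1285178/153671 (T = 7 - 209481/(-153671) = 7 - 209481*(-1/153671) = 7 + 209481/153671 = 1285178/153671 ≈ 8.3632)
F(Q) = 40 (F(Q) = 5*(10 - 2) = 5*8 = 40)
1/T - F(K) = 1/(1285178/153671) - 1*40 = 153671/1285178 - 40 = -51253449/1285178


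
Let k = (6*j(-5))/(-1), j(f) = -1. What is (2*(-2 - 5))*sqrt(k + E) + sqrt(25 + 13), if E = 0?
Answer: sqrt(38) - 14*sqrt(6) ≈ -28.128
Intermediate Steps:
k = 6 (k = (6*(-1))/(-1) = -6*(-1) = 6)
(2*(-2 - 5))*sqrt(k + E) + sqrt(25 + 13) = (2*(-2 - 5))*sqrt(6 + 0) + sqrt(25 + 13) = (2*(-7))*sqrt(6) + sqrt(38) = -14*sqrt(6) + sqrt(38) = sqrt(38) - 14*sqrt(6)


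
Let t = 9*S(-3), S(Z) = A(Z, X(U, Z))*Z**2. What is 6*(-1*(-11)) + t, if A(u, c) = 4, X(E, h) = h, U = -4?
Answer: 390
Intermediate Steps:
S(Z) = 4*Z**2
t = 324 (t = 9*(4*(-3)**2) = 9*(4*9) = 9*36 = 324)
6*(-1*(-11)) + t = 6*(-1*(-11)) + 324 = 6*11 + 324 = 66 + 324 = 390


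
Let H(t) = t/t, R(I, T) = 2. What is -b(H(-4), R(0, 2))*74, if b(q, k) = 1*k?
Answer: -148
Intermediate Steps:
H(t) = 1
b(q, k) = k
-b(H(-4), R(0, 2))*74 = -1*2*74 = -2*74 = -148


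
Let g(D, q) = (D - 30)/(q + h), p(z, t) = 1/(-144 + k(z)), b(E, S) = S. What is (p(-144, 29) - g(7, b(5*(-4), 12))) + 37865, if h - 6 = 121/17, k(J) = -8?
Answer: 2457648965/64904 ≈ 37866.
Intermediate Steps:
p(z, t) = -1/152 (p(z, t) = 1/(-144 - 8) = 1/(-152) = -1/152)
h = 223/17 (h = 6 + 121/17 = 223/17 ≈ 13.118)
g(D, q) = (-30 + D)/(223/17 + q) (g(D, q) = (D - 30)/(q + 223/17) = (-30 + D)/(223/17 + q))
(p(-144, 29) - g(7, b(5*(-4), 12))) + 37865 = (-1/152 - 17*(-30 + 7)/(223 + 17*12)) + 37865 = (-1/152 - 17*(-23)/(223 + 204)) + 37865 = (-1/152 - 17*(-23)/427) + 37865 = (-1/152 - 1*(-391/427)) + 37865 = (-1/152 + 391/427) + 37865 = 59005/64904 + 37865 = 2457648965/64904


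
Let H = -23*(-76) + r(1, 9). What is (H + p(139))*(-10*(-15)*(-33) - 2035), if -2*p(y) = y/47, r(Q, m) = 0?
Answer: -1146748405/94 ≈ -1.2199e+7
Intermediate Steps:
p(y) = -y/94 (p(y) = -y/(2*47) = -y/94)
H = 1748 (H = -23*(-76) + 0 = 1748 + 0 = 1748)
(H + p(139))*(-10*(-15)*(-33) - 2035) = (1748 - 1/94*139)*(-10*(-15)*(-33) - 2035) = (1748 - 139/94)*(150*(-33) - 2035) = 164173*(-4950 - 2035)/94 = (164173/94)*(-6985) = -1146748405/94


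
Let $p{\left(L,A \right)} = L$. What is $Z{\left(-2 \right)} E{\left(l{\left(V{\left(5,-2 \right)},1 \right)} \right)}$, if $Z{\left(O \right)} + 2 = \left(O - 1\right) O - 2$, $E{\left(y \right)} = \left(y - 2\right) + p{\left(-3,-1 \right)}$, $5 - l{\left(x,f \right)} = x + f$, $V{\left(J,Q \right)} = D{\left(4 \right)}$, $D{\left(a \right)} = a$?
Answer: $-10$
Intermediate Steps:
$V{\left(J,Q \right)} = 4$
$l{\left(x,f \right)} = 5 - f - x$ ($l{\left(x,f \right)} = 5 - \left(x + f\right) = 5 - \left(f + x\right) = 5 - f - x$)
$E{\left(y \right)} = -5 + y$ ($E{\left(y \right)} = \left(y - 2\right) - 3 = \left(-2 + y\right) - 3 = -5 + y$)
$Z{\left(O \right)} = -4 + O \left(-1 + O\right)$ ($Z{\left(O \right)} = -2 + \left(\left(O - 1\right) O - 2\right) = -2 + \left(\left(-1 + O\right) O - 2\right) = -2 + \left(O \left(-1 + O\right) - 2\right) = -2 + \left(-2 + O \left(-1 + O\right)\right) = -4 + O \left(-1 + O\right)$)
$Z{\left(-2 \right)} E{\left(l{\left(V{\left(5,-2 \right)},1 \right)} \right)} = \left(-4 + \left(-2\right)^{2} - -2\right) \left(-5 - 0\right) = \left(-4 + 4 + 2\right) \left(-5 - 0\right) = 2 \left(-5 + 0\right) = 2 \left(-5\right) = -10$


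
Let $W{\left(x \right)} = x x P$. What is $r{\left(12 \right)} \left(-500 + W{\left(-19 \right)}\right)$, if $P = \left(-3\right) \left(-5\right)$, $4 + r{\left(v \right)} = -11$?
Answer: $-73725$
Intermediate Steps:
$r{\left(v \right)} = -15$ ($r{\left(v \right)} = -4 - 11 = -15$)
$P = 15$
$W{\left(x \right)} = 15 x^{2}$ ($W{\left(x \right)} = x x 15 = x^{2} \cdot 15 = 15 x^{2}$)
$r{\left(12 \right)} \left(-500 + W{\left(-19 \right)}\right) = - 15 \left(-500 + 15 \left(-19\right)^{2}\right) = - 15 \left(-500 + 15 \cdot 361\right) = - 15 \left(-500 + 5415\right) = \left(-15\right) 4915 = -73725$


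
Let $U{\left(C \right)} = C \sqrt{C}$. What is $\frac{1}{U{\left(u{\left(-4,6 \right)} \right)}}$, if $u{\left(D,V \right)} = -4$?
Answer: $\frac{i}{8} \approx 0.125 i$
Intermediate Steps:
$U{\left(C \right)} = C^{\frac{3}{2}}$
$\frac{1}{U{\left(u{\left(-4,6 \right)} \right)}} = \frac{1}{\left(-4\right)^{\frac{3}{2}}} = \frac{1}{\left(-8\right) i} = \frac{i}{8}$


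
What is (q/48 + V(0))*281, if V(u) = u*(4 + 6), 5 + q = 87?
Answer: 11521/24 ≈ 480.04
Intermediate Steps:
q = 82 (q = -5 + 87 = 82)
V(u) = 10*u (V(u) = u*10 = 10*u)
(q/48 + V(0))*281 = (82/48 + 10*0)*281 = (82*(1/48) + 0)*281 = (41/24 + 0)*281 = (41/24)*281 = 11521/24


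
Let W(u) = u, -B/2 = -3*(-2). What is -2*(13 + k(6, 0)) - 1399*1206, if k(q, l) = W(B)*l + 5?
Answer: -1687230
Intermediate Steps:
B = -12 (B = -(-6)*(-2) = -2*6 = -12)
k(q, l) = 5 - 12*l (k(q, l) = -12*l + 5 = 5 - 12*l)
-2*(13 + k(6, 0)) - 1399*1206 = -2*(13 + (5 - 12*0)) - 1399*1206 = -2*(13 + (5 + 0)) - 1687194 = -2*(13 + 5) - 1687194 = -2*18 - 1687194 = -36 - 1687194 = -1687230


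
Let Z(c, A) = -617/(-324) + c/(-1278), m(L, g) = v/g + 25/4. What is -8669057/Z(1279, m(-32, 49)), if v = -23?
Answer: -199422987228/20785 ≈ -9.5946e+6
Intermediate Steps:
m(L, g) = 25/4 - 23/g (m(L, g) = -23/g + 25/4 = 25/4 - 23/g)
Z(c, A) = 617/324 - c/1278 (Z(c, A) = -617*(-1/324) + c*(-1/1278) = 617/324 - c/1278)
-8669057/Z(1279, m(-32, 49)) = -8669057/(617/324 - 1/1278*1279) = -8669057/(617/324 - 1279/1278) = -8669057/20785/23004 = -8669057*23004/20785 = -199422987228/20785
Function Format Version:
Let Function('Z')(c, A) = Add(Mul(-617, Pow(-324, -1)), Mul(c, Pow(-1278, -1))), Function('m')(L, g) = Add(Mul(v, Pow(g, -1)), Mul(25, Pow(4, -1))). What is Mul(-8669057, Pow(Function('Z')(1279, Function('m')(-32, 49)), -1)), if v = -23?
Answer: Rational(-199422987228, 20785) ≈ -9.5946e+6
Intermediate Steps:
Function('m')(L, g) = Add(Rational(25, 4), Mul(-23, Pow(g, -1))) (Function('m')(L, g) = Add(Mul(-23, Pow(g, -1)), Mul(25, Pow(4, -1))) = Add(Mul(-23, Pow(g, -1)), Mul(25, Rational(1, 4))) = Add(Mul(-23, Pow(g, -1)), Rational(25, 4)) = Add(Rational(25, 4), Mul(-23, Pow(g, -1))))
Function('Z')(c, A) = Add(Rational(617, 324), Mul(Rational(-1, 1278), c)) (Function('Z')(c, A) = Add(Mul(-617, Rational(-1, 324)), Mul(c, Rational(-1, 1278))) = Add(Rational(617, 324), Mul(Rational(-1, 1278), c)))
Mul(-8669057, Pow(Function('Z')(1279, Function('m')(-32, 49)), -1)) = Mul(-8669057, Pow(Add(Rational(617, 324), Mul(Rational(-1, 1278), 1279)), -1)) = Mul(-8669057, Pow(Add(Rational(617, 324), Rational(-1279, 1278)), -1)) = Mul(-8669057, Pow(Rational(20785, 23004), -1)) = Mul(-8669057, Rational(23004, 20785)) = Rational(-199422987228, 20785)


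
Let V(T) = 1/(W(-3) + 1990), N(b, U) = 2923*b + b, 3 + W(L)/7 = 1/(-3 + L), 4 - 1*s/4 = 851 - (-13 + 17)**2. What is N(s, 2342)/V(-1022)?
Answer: -19126112072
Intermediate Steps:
s = -3324 (s = 16 - 4*(851 - (-13 + 17)**2) = 16 - 4*(851 - 1*4**2) = 16 - 4*(851 - 1*16) = 16 - 4*(851 - 16) = 16 - 4*835 = 16 - 3340 = -3324)
W(L) = -21 + 7/(-3 + L)
N(b, U) = 2924*b
V(T) = 6/11807 (V(T) = 1/(7*(10 - 3*(-3))/(-3 - 3) + 1990) = 1/(7*(10 + 9)/(-6) + 1990) = 1/(7*(-1/6)*19 + 1990) = 1/(-133/6 + 1990) = 1/(11807/6) = 6/11807)
N(s, 2342)/V(-1022) = (2924*(-3324))/(6/11807) = -9719376*11807/6 = -19126112072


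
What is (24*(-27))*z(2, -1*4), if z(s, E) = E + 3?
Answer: 648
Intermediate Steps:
z(s, E) = 3 + E
(24*(-27))*z(2, -1*4) = (24*(-27))*(3 - 1*4) = -648*(3 - 4) = -648*(-1) = 648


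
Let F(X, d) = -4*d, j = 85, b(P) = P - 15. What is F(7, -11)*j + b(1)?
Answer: 3726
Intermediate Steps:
b(P) = -15 + P
F(7, -11)*j + b(1) = -4*(-11)*85 + (-15 + 1) = 44*85 - 14 = 3740 - 14 = 3726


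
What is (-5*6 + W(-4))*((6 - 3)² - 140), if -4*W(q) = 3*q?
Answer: 3537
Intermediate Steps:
W(q) = -3*q/4
(-5*6 + W(-4))*((6 - 3)² - 140) = (-5*6 - ¾*(-4))*((6 - 3)² - 140) = (-30 + 3)*(3² - 140) = -27*(9 - 140) = -27*(-131) = 3537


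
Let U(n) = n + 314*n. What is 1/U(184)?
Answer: 1/57960 ≈ 1.7253e-5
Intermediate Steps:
U(n) = 315*n
1/U(184) = 1/(315*184) = 1/57960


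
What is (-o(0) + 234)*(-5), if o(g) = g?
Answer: -1170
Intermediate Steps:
(-o(0) + 234)*(-5) = (-1*0 + 234)*(-5) = (0 + 234)*(-5) = 234*(-5) = -1170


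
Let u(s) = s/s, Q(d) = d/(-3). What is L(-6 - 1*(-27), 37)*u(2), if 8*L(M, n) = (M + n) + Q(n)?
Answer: 137/24 ≈ 5.7083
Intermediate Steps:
Q(d) = -d/3 (Q(d) = d*(-⅓) = -d/3)
u(s) = 1
L(M, n) = M/8 + n/12 (L(M, n) = ((M + n) - n/3)/8 = (M + 2*n/3)/8 = M/8 + n/12)
L(-6 - 1*(-27), 37)*u(2) = ((-6 - 1*(-27))/8 + (1/12)*37)*1 = ((-6 + 27)/8 + 37/12)*1 = ((⅛)*21 + 37/12)*1 = (21/8 + 37/12)*1 = (137/24)*1 = 137/24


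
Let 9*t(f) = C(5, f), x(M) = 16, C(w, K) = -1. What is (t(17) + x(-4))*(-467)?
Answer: -66781/9 ≈ -7420.1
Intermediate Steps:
t(f) = -⅑ (t(f) = (⅑)*(-1) = -⅑)
(t(17) + x(-4))*(-467) = (-⅑ + 16)*(-467) = (143/9)*(-467) = -66781/9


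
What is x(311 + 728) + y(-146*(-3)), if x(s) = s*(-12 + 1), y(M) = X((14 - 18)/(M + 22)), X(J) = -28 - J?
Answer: -1317554/115 ≈ -11457.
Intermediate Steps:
y(M) = -28 + 4/(22 + M) (y(M) = -28 - (14 - 18)/(M + 22) = -28 - (-4)/(22 + M) = -28 + 4/(22 + M))
x(s) = -11*s (x(s) = s*(-11) = -11*s)
x(311 + 728) + y(-146*(-3)) = -11*(311 + 728) + 4*(-153 - (-1022)*(-3))/(22 - 146*(-3)) = -11*1039 + 4*(-153 - 7*438)/(22 + 438) = -11429 + 4*(-153 - 3066)/460 = -11429 + 4*(1/460)*(-3219) = -11429 - 3219/115 = -1317554/115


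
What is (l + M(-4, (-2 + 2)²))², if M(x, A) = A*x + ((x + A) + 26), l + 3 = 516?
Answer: 286225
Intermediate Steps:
l = 513 (l = -3 + 516 = 513)
M(x, A) = 26 + A + x + A*x (M(x, A) = A*x + ((A + x) + 26) = A*x + (26 + A + x) = 26 + A + x + A*x)
(l + M(-4, (-2 + 2)²))² = (513 + (26 + (-2 + 2)² - 4 + (-2 + 2)²*(-4)))² = (513 + (26 + 0² - 4 + 0²*(-4)))² = (513 + (26 + 0 - 4 + 0*(-4)))² = (513 + (26 + 0 - 4 + 0))² = (513 + 22)² = 535² = 286225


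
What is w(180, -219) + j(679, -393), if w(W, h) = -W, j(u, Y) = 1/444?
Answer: -79919/444 ≈ -180.00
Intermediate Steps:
j(u, Y) = 1/444
w(180, -219) + j(679, -393) = -1*180 + 1/444 = -180 + 1/444 = -79919/444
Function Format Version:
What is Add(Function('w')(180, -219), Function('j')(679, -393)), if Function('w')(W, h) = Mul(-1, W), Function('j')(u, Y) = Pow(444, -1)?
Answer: Rational(-79919, 444) ≈ -180.00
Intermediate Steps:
Function('j')(u, Y) = Rational(1, 444)
Add(Function('w')(180, -219), Function('j')(679, -393)) = Add(Mul(-1, 180), Rational(1, 444)) = Add(-180, Rational(1, 444)) = Rational(-79919, 444)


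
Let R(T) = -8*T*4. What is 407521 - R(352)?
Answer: 418785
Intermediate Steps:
R(T) = -32*T
407521 - R(352) = 407521 - (-32)*352 = 407521 - 1*(-11264) = 407521 + 11264 = 418785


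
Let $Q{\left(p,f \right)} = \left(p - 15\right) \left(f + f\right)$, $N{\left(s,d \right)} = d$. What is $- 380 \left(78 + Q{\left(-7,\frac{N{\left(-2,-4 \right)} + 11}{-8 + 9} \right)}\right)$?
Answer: $87400$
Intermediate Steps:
$Q{\left(p,f \right)} = 2 f \left(-15 + p\right)$ ($Q{\left(p,f \right)} = \left(-15 + p\right) 2 f = 2 f \left(-15 + p\right)$)
$- 380 \left(78 + Q{\left(-7,\frac{N{\left(-2,-4 \right)} + 11}{-8 + 9} \right)}\right) = - 380 \left(78 + 2 \frac{-4 + 11}{-8 + 9} \left(-15 - 7\right)\right) = - 380 \left(78 + 2 \cdot \frac{7}{1} \left(-22\right)\right) = - 380 \left(78 + 2 \cdot 7 \cdot 1 \left(-22\right)\right) = - 380 \left(78 + 2 \cdot 7 \left(-22\right)\right) = - 380 \left(78 - 308\right) = \left(-380\right) \left(-230\right) = 87400$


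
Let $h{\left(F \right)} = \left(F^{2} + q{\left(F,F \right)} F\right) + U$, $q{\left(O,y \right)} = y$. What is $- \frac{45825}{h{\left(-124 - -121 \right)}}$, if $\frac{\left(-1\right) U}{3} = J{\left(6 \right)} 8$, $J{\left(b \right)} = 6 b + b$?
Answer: $\frac{3055}{66} \approx 46.288$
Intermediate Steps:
$J{\left(b \right)} = 7 b$
$U = -1008$ ($U = - 3 \cdot 7 \cdot 6 \cdot 8 = - 3 \cdot 42 \cdot 8 = \left(-3\right) 336 = -1008$)
$h{\left(F \right)} = -1008 + 2 F^{2}$ ($h{\left(F \right)} = \left(F^{2} + F F\right) - 1008 = \left(F^{2} + F^{2}\right) - 1008 = 2 F^{2} - 1008 = -1008 + 2 F^{2}$)
$- \frac{45825}{h{\left(-124 - -121 \right)}} = - \frac{45825}{-1008 + 2 \left(-124 - -121\right)^{2}} = - \frac{45825}{-1008 + 2 \left(-124 + 121\right)^{2}} = - \frac{45825}{-1008 + 2 \left(-3\right)^{2}} = - \frac{45825}{-1008 + 2 \cdot 9} = - \frac{45825}{-1008 + 18} = - \frac{45825}{-990} = \left(-45825\right) \left(- \frac{1}{990}\right) = \frac{3055}{66}$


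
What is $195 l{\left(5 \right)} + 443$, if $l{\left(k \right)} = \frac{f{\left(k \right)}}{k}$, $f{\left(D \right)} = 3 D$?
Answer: $1028$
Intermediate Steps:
$l{\left(k \right)} = 3$ ($l{\left(k \right)} = \frac{3 k}{k} = 3$)
$195 l{\left(5 \right)} + 443 = 195 \cdot 3 + 443 = 585 + 443 = 1028$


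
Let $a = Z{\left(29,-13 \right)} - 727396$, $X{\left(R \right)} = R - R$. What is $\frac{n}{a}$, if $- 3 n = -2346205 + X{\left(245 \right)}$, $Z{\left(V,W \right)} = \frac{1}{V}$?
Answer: $- \frac{68039945}{63283449} \approx -1.0752$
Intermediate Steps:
$X{\left(R \right)} = 0$
$a = - \frac{21094483}{29}$ ($a = \frac{1}{29} - 727396 = - \frac{21094483}{29} \approx -7.274 \cdot 10^{5}$)
$n = \frac{2346205}{3}$ ($n = - \frac{-2346205 + 0}{3} = \left(- \frac{1}{3}\right) \left(-2346205\right) = \frac{2346205}{3} \approx 7.8207 \cdot 10^{5}$)
$\frac{n}{a} = \frac{2346205}{3 \left(- \frac{21094483}{29}\right)} = \frac{2346205}{3} \left(- \frac{29}{21094483}\right) = - \frac{68039945}{63283449}$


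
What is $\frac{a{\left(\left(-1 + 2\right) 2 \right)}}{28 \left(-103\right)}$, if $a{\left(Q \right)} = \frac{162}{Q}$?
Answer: $- \frac{81}{2884} \approx -0.028086$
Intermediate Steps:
$\frac{a{\left(\left(-1 + 2\right) 2 \right)}}{28 \left(-103\right)} = \frac{162 \frac{1}{\left(-1 + 2\right) 2}}{28 \left(-103\right)} = \frac{162 \frac{1}{1 \cdot 2}}{-2884} = \frac{162}{2} \left(- \frac{1}{2884}\right) = 162 \cdot \frac{1}{2} \left(- \frac{1}{2884}\right) = 81 \left(- \frac{1}{2884}\right) = - \frac{81}{2884}$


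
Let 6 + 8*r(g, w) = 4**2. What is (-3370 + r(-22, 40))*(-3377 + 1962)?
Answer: 19067125/4 ≈ 4.7668e+6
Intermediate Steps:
r(g, w) = 5/4 (r(g, w) = -3/4 + (1/8)*4**2 = -3/4 + (1/8)*16 = -3/4 + 2 = 5/4)
(-3370 + r(-22, 40))*(-3377 + 1962) = (-3370 + 5/4)*(-3377 + 1962) = -13475/4*(-1415) = 19067125/4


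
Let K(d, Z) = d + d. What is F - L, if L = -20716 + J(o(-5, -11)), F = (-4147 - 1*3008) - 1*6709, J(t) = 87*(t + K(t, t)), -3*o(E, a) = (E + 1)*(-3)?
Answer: 7896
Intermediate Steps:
K(d, Z) = 2*d
o(E, a) = 1 + E (o(E, a) = -(E + 1)*(-3)/3 = -(1 + E)*(-3)/3 = -(-3 - 3*E)/3 = 1 + E)
J(t) = 261*t (J(t) = 87*(t + 2*t) = 87*(3*t) = 261*t)
F = -13864 (F = (-4147 - 3008) - 6709 = -7155 - 6709 = -13864)
L = -21760 (L = -20716 + 261*(1 - 5) = -20716 + 261*(-4) = -20716 - 1044 = -21760)
F - L = -13864 - 1*(-21760) = -13864 + 21760 = 7896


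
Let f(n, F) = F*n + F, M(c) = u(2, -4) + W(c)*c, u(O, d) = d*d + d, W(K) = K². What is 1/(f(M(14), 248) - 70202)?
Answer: 1/613534 ≈ 1.6299e-6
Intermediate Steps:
u(O, d) = d + d² (u(O, d) = d² + d = d + d²)
M(c) = 12 + c³ (M(c) = -4*(1 - 4) + c²*c = -4*(-3) + c³ = 12 + c³)
f(n, F) = F + F*n
1/(f(M(14), 248) - 70202) = 1/(248*(1 + (12 + 14³)) - 70202) = 1/(248*(1 + (12 + 2744)) - 70202) = 1/(248*(1 + 2756) - 70202) = 1/(248*2757 - 70202) = 1/(683736 - 70202) = 1/613534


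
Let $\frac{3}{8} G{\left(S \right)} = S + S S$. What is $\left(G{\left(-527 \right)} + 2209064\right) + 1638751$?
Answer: $\frac{13761061}{3} \approx 4.587 \cdot 10^{6}$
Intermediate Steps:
$G{\left(S \right)} = \frac{8 S}{3} + \frac{8 S^{2}}{3}$ ($G{\left(S \right)} = \frac{8 \left(S + S S\right)}{3} = \frac{8 \left(S + S^{2}\right)}{3} = \frac{8 S}{3} + \frac{8 S^{2}}{3}$)
$\left(G{\left(-527 \right)} + 2209064\right) + 1638751 = \left(\frac{8}{3} \left(-527\right) \left(1 - 527\right) + 2209064\right) + 1638751 = \left(\frac{8}{3} \left(-527\right) \left(-526\right) + 2209064\right) + 1638751 = \left(\frac{2217616}{3} + 2209064\right) + 1638751 = \frac{8844808}{3} + 1638751 = \frac{13761061}{3}$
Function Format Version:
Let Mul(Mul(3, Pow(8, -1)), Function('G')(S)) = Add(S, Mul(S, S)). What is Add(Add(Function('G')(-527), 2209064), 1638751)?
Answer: Rational(13761061, 3) ≈ 4.5870e+6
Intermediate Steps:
Function('G')(S) = Add(Mul(Rational(8, 3), S), Mul(Rational(8, 3), Pow(S, 2))) (Function('G')(S) = Mul(Rational(8, 3), Add(S, Mul(S, S))) = Mul(Rational(8, 3), Add(S, Pow(S, 2))) = Add(Mul(Rational(8, 3), S), Mul(Rational(8, 3), Pow(S, 2))))
Add(Add(Function('G')(-527), 2209064), 1638751) = Add(Add(Mul(Rational(8, 3), -527, Add(1, -527)), 2209064), 1638751) = Add(Add(Mul(Rational(8, 3), -527, -526), 2209064), 1638751) = Add(Add(Rational(2217616, 3), 2209064), 1638751) = Add(Rational(8844808, 3), 1638751) = Rational(13761061, 3)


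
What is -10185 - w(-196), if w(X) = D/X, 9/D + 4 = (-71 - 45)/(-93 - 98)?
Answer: -143730911/14112 ≈ -10185.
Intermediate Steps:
D = -191/72 (D = 9/(-4 + (-71 - 45)/(-93 - 98)) = 9/(-4 - 116/(-191)) = 9/(-4 - 116*(-1/191)) = 9/(-4 + 116/191) = 9/(-648/191) = 9*(-191/648) = -191/72 ≈ -2.6528)
w(X) = -191/(72*X)
-10185 - w(-196) = -10185 - (-191)/(72*(-196)) = -10185 - (-191)*(-1)/(72*196) = -10185 - 1*191/14112 = -10185 - 191/14112 = -143730911/14112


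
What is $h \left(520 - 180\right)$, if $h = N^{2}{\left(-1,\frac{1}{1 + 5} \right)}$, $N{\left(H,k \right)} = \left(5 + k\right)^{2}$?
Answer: $\frac{78499285}{324} \approx 2.4228 \cdot 10^{5}$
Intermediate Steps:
$h = \frac{923521}{1296}$ ($h = \left(\left(5 + \frac{1}{1 + 5}\right)^{2}\right)^{2} = \left(\left(5 + \frac{1}{6}\right)^{2}\right)^{2} = \left(\left(\frac{31}{6}\right)^{2}\right)^{2} = \left(\frac{961}{36}\right)^{2} = \frac{923521}{1296} \approx 712.59$)
$h \left(520 - 180\right) = \frac{923521 \left(520 - 180\right)}{1296} = \frac{923521}{1296} \cdot 340 = \frac{78499285}{324}$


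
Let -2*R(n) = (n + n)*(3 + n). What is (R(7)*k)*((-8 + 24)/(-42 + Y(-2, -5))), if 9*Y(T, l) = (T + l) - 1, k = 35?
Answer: 176400/193 ≈ 913.99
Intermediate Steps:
Y(T, l) = -⅑ + T/9 + l/9 (Y(T, l) = ((T + l) - 1)/9 = (-1 + T + l)/9 = -⅑ + T/9 + l/9)
R(n) = -n*(3 + n) (R(n) = -(n + n)*(3 + n)/2 = -2*n*(3 + n)/2 = -n*(3 + n))
(R(7)*k)*((-8 + 24)/(-42 + Y(-2, -5))) = (-1*7*(3 + 7)*35)*((-8 + 24)/(-42 + (-⅑ + (⅑)*(-2) + (⅑)*(-5)))) = (-1*7*10*35)*(16/(-42 + (-⅑ - 2/9 - 5/9))) = (-70*35)*(16/(-42 - 8/9)) = -39200/(-386/9) = -39200*(-9)/386 = -2450*(-72/193) = 176400/193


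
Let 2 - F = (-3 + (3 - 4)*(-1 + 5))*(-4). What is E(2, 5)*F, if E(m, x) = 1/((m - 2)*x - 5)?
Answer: 26/5 ≈ 5.2000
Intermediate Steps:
E(m, x) = 1/(-5 + x*(-2 + m)) (E(m, x) = 1/((-2 + m)*x - 5) = 1/(x*(-2 + m) - 5) = 1/(-5 + x*(-2 + m)))
F = -26 (F = 2 - (-3 + (3 - 4)*(-1 + 5))*(-4) = 2 - (-3 - 1*4)*(-4) = 2 - (-3 - 4)*(-4) = 2 - (-7)*(-4) = 2 - 1*28 = 2 - 28 = -26)
E(2, 5)*F = -26/(-5 - 2*5 + 2*5) = -26/(-5 - 10 + 10) = -26/(-5) = -⅕*(-26) = 26/5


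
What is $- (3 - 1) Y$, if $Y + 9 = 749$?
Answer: $-1480$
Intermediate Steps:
$Y = 740$ ($Y = -9 + 749 = 740$)
$- (3 - 1) Y = - (3 - 1) 740 = \left(-1\right) 2 \cdot 740 = \left(-2\right) 740 = -1480$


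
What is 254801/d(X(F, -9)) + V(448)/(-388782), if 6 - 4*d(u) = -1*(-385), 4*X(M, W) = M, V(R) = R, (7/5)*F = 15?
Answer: -198124169660/73674189 ≈ -2689.2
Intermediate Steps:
F = 75/7 (F = (5/7)*15 = 75/7 ≈ 10.714)
X(M, W) = M/4
d(u) = -379/4 (d(u) = 3/2 - (-1)*(-385)/4 = 3/2 - 1/4*385 = 3/2 - 385/4 = -379/4)
254801/d(X(F, -9)) + V(448)/(-388782) = 254801/(-379/4) + 448/(-388782) = 254801*(-4/379) + 448*(-1/388782) = -1019204/379 - 224/194391 = -198124169660/73674189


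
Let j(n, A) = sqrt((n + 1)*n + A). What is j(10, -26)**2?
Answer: 84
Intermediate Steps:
j(n, A) = sqrt(A + n*(1 + n)) (j(n, A) = sqrt((1 + n)*n + A) = sqrt(n*(1 + n) + A) = sqrt(A + n*(1 + n)))
j(10, -26)**2 = (sqrt(-26 + 10 + 10**2))**2 = (sqrt(-26 + 10 + 100))**2 = (sqrt(84))**2 = (2*sqrt(21))**2 = 84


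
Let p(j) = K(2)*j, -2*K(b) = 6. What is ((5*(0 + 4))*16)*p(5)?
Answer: -4800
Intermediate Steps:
K(b) = -3 (K(b) = -½*6 = -3)
p(j) = -3*j
((5*(0 + 4))*16)*p(5) = ((5*(0 + 4))*16)*(-3*5) = ((5*4)*16)*(-15) = (20*16)*(-15) = 320*(-15) = -4800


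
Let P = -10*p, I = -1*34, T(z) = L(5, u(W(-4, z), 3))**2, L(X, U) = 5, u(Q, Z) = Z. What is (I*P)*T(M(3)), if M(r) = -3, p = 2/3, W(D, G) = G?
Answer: 17000/3 ≈ 5666.7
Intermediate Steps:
p = 2/3 (p = 2*(1/3) = 2/3 ≈ 0.66667)
T(z) = 25 (T(z) = 5**2 = 25)
I = -34
P = -20/3 (P = -10*2/3 = -20/3 ≈ -6.6667)
(I*P)*T(M(3)) = -34*(-20/3)*25 = (680/3)*25 = 17000/3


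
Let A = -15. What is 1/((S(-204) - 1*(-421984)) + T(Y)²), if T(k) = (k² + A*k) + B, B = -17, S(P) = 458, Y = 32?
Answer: 1/700171 ≈ 1.4282e-6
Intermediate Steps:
T(k) = -17 + k² - 15*k (T(k) = (k² - 15*k) - 17 = -17 + k² - 15*k)
1/((S(-204) - 1*(-421984)) + T(Y)²) = 1/((458 - 1*(-421984)) + (-17 + 32² - 15*32)²) = 1/((458 + 421984) + (-17 + 1024 - 480)²) = 1/(422442 + 527²) = 1/(422442 + 277729) = 1/700171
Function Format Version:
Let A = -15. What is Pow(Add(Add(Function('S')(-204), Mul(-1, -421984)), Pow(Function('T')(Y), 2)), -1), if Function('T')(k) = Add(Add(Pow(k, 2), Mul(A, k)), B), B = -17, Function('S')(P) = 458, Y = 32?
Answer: Rational(1, 700171) ≈ 1.4282e-6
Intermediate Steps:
Function('T')(k) = Add(-17, Pow(k, 2), Mul(-15, k)) (Function('T')(k) = Add(Add(Pow(k, 2), Mul(-15, k)), -17) = Add(-17, Pow(k, 2), Mul(-15, k)))
Pow(Add(Add(Function('S')(-204), Mul(-1, -421984)), Pow(Function('T')(Y), 2)), -1) = Pow(Add(Add(458, Mul(-1, -421984)), Pow(Add(-17, Pow(32, 2), Mul(-15, 32)), 2)), -1) = Pow(Add(Add(458, 421984), Pow(Add(-17, 1024, -480), 2)), -1) = Pow(Add(422442, Pow(527, 2)), -1) = Pow(Add(422442, 277729), -1) = Pow(700171, -1) = Rational(1, 700171)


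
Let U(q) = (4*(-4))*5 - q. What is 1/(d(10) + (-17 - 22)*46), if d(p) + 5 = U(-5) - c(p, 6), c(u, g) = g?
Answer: -1/1880 ≈ -0.00053191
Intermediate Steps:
U(q) = -80 - q (U(q) = -16*5 - q = -80 - q)
d(p) = -86 (d(p) = -5 + ((-80 - 1*(-5)) - 1*6) = -5 + ((-80 + 5) - 6) = -5 + (-75 - 6) = -5 - 81 = -86)
1/(d(10) + (-17 - 22)*46) = 1/(-86 + (-17 - 22)*46) = 1/(-86 - 39*46) = 1/(-86 - 1794) = 1/(-1880) = -1/1880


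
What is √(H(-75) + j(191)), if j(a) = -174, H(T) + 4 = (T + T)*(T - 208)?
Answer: 4*√2642 ≈ 205.60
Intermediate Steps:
H(T) = -4 + 2*T*(-208 + T) (H(T) = -4 + (T + T)*(T - 208) = -4 + (2*T)*(-208 + T) = -4 + 2*T*(-208 + T))
√(H(-75) + j(191)) = √((-4 - 416*(-75) + 2*(-75)²) - 174) = √((-4 + 31200 + 2*5625) - 174) = √((-4 + 31200 + 11250) - 174) = √(42446 - 174) = √42272 = 4*√2642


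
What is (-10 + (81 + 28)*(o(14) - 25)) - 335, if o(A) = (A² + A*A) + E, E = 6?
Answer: 40312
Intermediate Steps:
o(A) = 6 + 2*A² (o(A) = (A² + A*A) + 6 = (A² + A²) + 6 = 2*A² + 6 = 6 + 2*A²)
(-10 + (81 + 28)*(o(14) - 25)) - 335 = (-10 + (81 + 28)*((6 + 2*14²) - 25)) - 335 = (-10 + 109*((6 + 2*196) - 25)) - 335 = (-10 + 109*((6 + 392) - 25)) - 335 = (-10 + 109*(398 - 25)) - 335 = (-10 + 109*373) - 335 = (-10 + 40657) - 335 = 40647 - 335 = 40312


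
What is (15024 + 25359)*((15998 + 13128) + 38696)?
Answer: 2738855826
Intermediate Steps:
(15024 + 25359)*((15998 + 13128) + 38696) = 40383*(29126 + 38696) = 40383*67822 = 2738855826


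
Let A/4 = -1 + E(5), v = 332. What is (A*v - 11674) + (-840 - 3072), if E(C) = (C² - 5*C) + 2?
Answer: -14258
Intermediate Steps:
E(C) = 2 + C² - 5*C
A = 4 (A = 4*(-1 + (2 + 5² - 5*5)) = 4*(-1 + (2 + 25 - 25)) = 4*(-1 + 2) = 4*1 = 4)
(A*v - 11674) + (-840 - 3072) = (4*332 - 11674) + (-840 - 3072) = (1328 - 11674) - 3912 = -10346 - 3912 = -14258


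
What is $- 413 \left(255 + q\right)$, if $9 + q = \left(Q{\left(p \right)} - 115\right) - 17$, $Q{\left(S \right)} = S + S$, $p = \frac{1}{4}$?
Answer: $- \frac{94577}{2} \approx -47289.0$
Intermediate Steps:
$p = \frac{1}{4} \approx 0.25$
$Q{\left(S \right)} = 2 S$
$q = - \frac{281}{2}$ ($q = -9 + \left(\left(2 \cdot \frac{1}{4} - 115\right) - 17\right) = -9 + \left(\left(\frac{1}{2} - 115\right) - 17\right) = -9 - \frac{263}{2} = - \frac{281}{2} \approx -140.5$)
$- 413 \left(255 + q\right) = - 413 \left(255 - \frac{281}{2}\right) = \left(-413\right) \frac{229}{2} = - \frac{94577}{2}$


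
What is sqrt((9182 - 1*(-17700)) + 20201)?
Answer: sqrt(47083) ≈ 216.99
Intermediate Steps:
sqrt((9182 - 1*(-17700)) + 20201) = sqrt((9182 + 17700) + 20201) = sqrt(26882 + 20201) = sqrt(47083)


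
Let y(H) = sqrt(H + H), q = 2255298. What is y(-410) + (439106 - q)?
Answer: -1816192 + 2*I*sqrt(205) ≈ -1.8162e+6 + 28.636*I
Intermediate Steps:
y(H) = sqrt(2)*sqrt(H) (y(H) = sqrt(2*H) = sqrt(2)*sqrt(H))
y(-410) + (439106 - q) = sqrt(2)*sqrt(-410) + (439106 - 1*2255298) = sqrt(2)*(I*sqrt(410)) + (439106 - 2255298) = 2*I*sqrt(205) - 1816192 = -1816192 + 2*I*sqrt(205)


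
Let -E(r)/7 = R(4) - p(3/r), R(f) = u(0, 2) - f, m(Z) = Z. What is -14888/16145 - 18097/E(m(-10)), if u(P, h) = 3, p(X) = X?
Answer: -2922490162/791105 ≈ -3694.2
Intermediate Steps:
R(f) = 3 - f
E(r) = 7 + 21/r (E(r) = -7*((3 - 1*4) - 3/r) = -7*((3 - 4) - 3/r) = -7*(-1 - 3/r) = 7 + 21/r)
-14888/16145 - 18097/E(m(-10)) = -14888/16145 - 18097/(7 + 21/(-10)) = -14888*1/16145 - 18097/(7 + 21*(-1/10)) = -14888/16145 - 18097/(7 - 21/10) = -14888/16145 - 18097/49/10 = -14888/16145 - 18097*10/49 = -14888/16145 - 180970/49 = -2922490162/791105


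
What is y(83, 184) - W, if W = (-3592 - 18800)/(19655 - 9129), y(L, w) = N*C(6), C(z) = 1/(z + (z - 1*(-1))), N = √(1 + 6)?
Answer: 11196/5263 + √7/13 ≈ 2.3308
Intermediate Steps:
N = √7 ≈ 2.6458
C(z) = 1/(1 + 2*z) (C(z) = 1/(z + (z + 1)) = 1/(z + (1 + z)) = 1/(1 + 2*z))
y(L, w) = √7/13 (y(L, w) = √7/(1 + 2*6) = √7/(1 + 12) = √7/13)
W = -11196/5263 (W = -22392/10526 = -22392*1/10526 = -11196/5263 ≈ -2.1273)
y(83, 184) - W = √7/13 - 1*(-11196/5263) = √7/13 + 11196/5263 = 11196/5263 + √7/13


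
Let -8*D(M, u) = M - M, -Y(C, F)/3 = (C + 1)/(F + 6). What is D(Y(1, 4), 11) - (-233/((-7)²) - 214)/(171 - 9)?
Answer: 397/294 ≈ 1.3503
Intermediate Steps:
Y(C, F) = -3*(1 + C)/(6 + F) (Y(C, F) = -3*(C + 1)/(F + 6) = -3*(1 + C)/(6 + F))
D(M, u) = 0 (D(M, u) = -(M - M)/8 = -⅛*0 = 0)
D(Y(1, 4), 11) - (-233/((-7)²) - 214)/(171 - 9) = 0 - (-233/((-7)²) - 214)/(171 - 9) = 0 - (-233/49 - 214)/162 = 0 - (-10719)/(49*162) = 0 - 1*(-397/294) = 0 + 397/294 = 397/294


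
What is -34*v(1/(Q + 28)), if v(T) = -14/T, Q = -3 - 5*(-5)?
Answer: 23800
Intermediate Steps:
Q = 22 (Q = -3 + 25 = 22)
-34*v(1/(Q + 28)) = -(-476)/(1/(22 + 28)) = -(-476)/(1/50) = -(-476)/1/50 = -(-476)*50 = -34*(-700) = 23800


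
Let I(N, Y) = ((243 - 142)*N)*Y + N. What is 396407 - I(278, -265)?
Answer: 7836799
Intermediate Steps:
I(N, Y) = N + 101*N*Y (I(N, Y) = (101*N)*Y + N = 101*N*Y + N = N + 101*N*Y)
396407 - I(278, -265) = 396407 - 278*(1 + 101*(-265)) = 396407 - 278*(1 - 26765) = 396407 - 278*(-26764) = 396407 - 1*(-7440392) = 396407 + 7440392 = 7836799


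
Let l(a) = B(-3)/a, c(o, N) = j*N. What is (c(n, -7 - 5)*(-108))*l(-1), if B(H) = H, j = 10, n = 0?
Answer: 38880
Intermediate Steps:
c(o, N) = 10*N
l(a) = -3/a
(c(n, -7 - 5)*(-108))*l(-1) = ((10*(-7 - 5))*(-108))*(-3/(-1)) = ((10*(-12))*(-108))*(-3*(-1)) = -120*(-108)*3 = 12960*3 = 38880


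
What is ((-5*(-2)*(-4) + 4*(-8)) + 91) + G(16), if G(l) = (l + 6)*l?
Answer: 371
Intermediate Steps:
G(l) = l*(6 + l) (G(l) = (6 + l)*l = l*(6 + l))
((-5*(-2)*(-4) + 4*(-8)) + 91) + G(16) = ((-5*(-2)*(-4) + 4*(-8)) + 91) + 16*(6 + 16) = ((10*(-4) - 32) + 91) + 16*22 = ((-40 - 32) + 91) + 352 = (-72 + 91) + 352 = 19 + 352 = 371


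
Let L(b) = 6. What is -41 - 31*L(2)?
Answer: -227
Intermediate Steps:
-41 - 31*L(2) = -41 - 31*6 = -41 - 186 = -227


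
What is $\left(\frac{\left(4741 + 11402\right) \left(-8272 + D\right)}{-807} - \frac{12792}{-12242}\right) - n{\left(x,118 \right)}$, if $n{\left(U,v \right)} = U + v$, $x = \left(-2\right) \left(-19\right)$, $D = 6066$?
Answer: $\frac{72404103686}{1646549} \approx 43973.0$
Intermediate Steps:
$x = 38$
$\left(\frac{\left(4741 + 11402\right) \left(-8272 + D\right)}{-807} - \frac{12792}{-12242}\right) - n{\left(x,118 \right)} = \left(\frac{\left(4741 + 11402\right) \left(-8272 + 6066\right)}{-807} - \frac{12792}{-12242}\right) - \left(38 + 118\right) = \left(16143 \left(-2206\right) \left(- \frac{1}{807}\right) - - \frac{6396}{6121}\right) - 156 = \left(\left(-35611458\right) \left(- \frac{1}{807}\right) + \frac{6396}{6121}\right) - 156 = \left(\frac{11870486}{269} + \frac{6396}{6121}\right) - 156 = \frac{72660965330}{1646549} - 156 = \frac{72404103686}{1646549}$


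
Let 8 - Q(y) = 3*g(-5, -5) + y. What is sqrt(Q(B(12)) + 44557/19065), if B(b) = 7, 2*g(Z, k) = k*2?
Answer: sqrt(6665066805)/19065 ≈ 4.2822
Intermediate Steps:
g(Z, k) = k (g(Z, k) = (k*2)/2 = (2*k)/2 = k)
Q(y) = 23 - y (Q(y) = 8 - (3*(-5) + y) = 8 - (-15 + y) = 8 + (15 - y) = 23 - y)
sqrt(Q(B(12)) + 44557/19065) = sqrt((23 - 1*7) + 44557/19065) = sqrt((23 - 7) + 44557*(1/19065)) = sqrt(16 + 44557/19065) = sqrt(349597/19065) = sqrt(6665066805)/19065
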